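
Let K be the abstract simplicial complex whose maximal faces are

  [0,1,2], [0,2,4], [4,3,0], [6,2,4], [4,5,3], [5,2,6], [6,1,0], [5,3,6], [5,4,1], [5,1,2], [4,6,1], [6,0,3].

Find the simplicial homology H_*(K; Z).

We work with the vertex ordering 0 < 1 < 2 < 3 < 4 < 5 < 6. The simplices of K, each written with vertices in increasing order, are:

  0-simplices (7): [0], [1], [2], [3], [4], [5], [6]
  1-simplices (18): [0,1], [0,2], [0,3], [0,4], [0,6], [1,2], [1,4], [1,5], [1,6], [2,4], [2,5], [2,6], [3,4], [3,5], [3,6], [4,5], [4,6], [5,6]
  2-simplices (12): [0,1,2], [0,1,6], [0,2,4], [0,3,4], [0,3,6], [1,2,5], [1,4,5], [1,4,6], [2,4,6], [2,5,6], [3,4,5], [3,5,6]

giving chain groups C_0 ≅ Z^7, C_1 ≅ Z^18, C_2 ≅ Z^12.

Boundary ∂_1: C_1 → C_0 sends each edge [p,q] (with p < q) to q − p.
The 7×18 boundary matrix has rank 6 and Smith normal form diag(1,1,1,1,1,1).

∂_2: C_2 → C_1 sends each 2-simplex [p,q,r] to [q,r] − [p,r] + [p,q]. For instance
  ∂[2,4,6] = [4,6] − [2,6] + [2,4],
  ∂[3,4,5] = [4,5] − [3,5] + [3,4].
As a 18×12 matrix over Z this has rank 12, with invariant factors (1,1,1,1,1,1,1,1,1,1,1,2).

Now H_k = ker ∂_k / im ∂_{k+1}, so:

  H_0: rank C_0 − rank ∂_1 = 7 − 6 = 1, and the invariant factors of ∂_1 are all 1, so H_0 ≅ Z.
  H_1: rank ker ∂_1 − rank ∂_2 = (18 − 6) − 12 = 0, and ∂_2 has invariant factor 2 > 1, so H_1 ≅ Z/2.
  H_2: rank ker ∂_2 − rank ∂_3 = (12 − 12) − 0 = 0, and there is no ∂_3, so H_2 ≅ 0.

H_0 ≅ Z,  H_1 ≅ Z/2,  H_2 = 0.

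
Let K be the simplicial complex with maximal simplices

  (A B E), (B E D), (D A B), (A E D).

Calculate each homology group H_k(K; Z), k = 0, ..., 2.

H_0 ≅ Z,  H_1 = 0,  H_2 ≅ Z.

We work with the vertex ordering A < B < D < E. The simplices of K, each written with vertices in increasing order, are:

  0-simplices (4): A, B, D, E
  1-simplices (6): AB, AD, AE, BD, BE, DE
  2-simplices (4): ABD, ABE, ADE, BDE

so the chain groups are C_0 ≅ Z^4, C_1 ≅ Z^6, C_2 ≅ Z^4.

∂_1: C_1 → C_0 sends each edge [p,q] (with p < q) to q − p. For instance
  ∂AB = B − A.
The 4×6 boundary matrix has rank 3 and Smith normal form diag(1,1,1).

∂_2: C_2 → C_1 acts by ∂[p,q,r] = [q,r] − [p,r] + [p,q]. For instance
  ∂ABE = BE − AE + AB,
  ∂ABD = BD − AD + AB.
This gives a 6×4 integer matrix of rank 3; reducing to Smith normal form yields diagonal entries (1,1,1).

Reading off H_k = ker ∂_k / im ∂_{k+1}:

  H_0: rank C_0 − rank ∂_1 = 4 − 3 = 1, and the invariant factors of ∂_1 are all 1, so H_0 ≅ Z.
  H_1: rank ker ∂_1 − rank ∂_2 = (6 − 3) − 3 = 0, and the invariant factors of ∂_2 are all 1, so H_1 ≅ 0.
  H_2: rank ker ∂_2 − rank ∂_3 = (4 − 3) − 0 = 1, and there is no ∂_3, so H_2 ≅ Z.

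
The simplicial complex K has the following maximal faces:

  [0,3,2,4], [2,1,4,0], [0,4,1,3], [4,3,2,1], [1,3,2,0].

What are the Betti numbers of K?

b_0 = 1, b_1 = 0, b_2 = 0, b_3 = 1.

Take the total order 0 < 1 < 2 < 3 < 4 on the vertex set. Then K (dimension 3) consists of the simplices:

  0-simplices (5): [0], [1], [2], [3], [4]
  1-simplices (10): [0,1], [0,2], [0,3], [0,4], [1,2], [1,3], [1,4], [2,3], [2,4], [3,4]
  2-simplices (10): [0,1,2], [0,1,3], [0,1,4], [0,2,3], [0,2,4], [0,3,4], [1,2,3], [1,2,4], [1,3,4], [2,3,4]
  3-simplices (5): [0,1,2,3], [0,1,2,4], [0,1,3,4], [0,2,3,4], [1,2,3,4]

so the chain groups are C_0 ≅ Z^5, C_1 ≅ Z^10, C_2 ≅ Z^10, C_3 ≅ Z^5.

Boundary ∂_1: C_1 → C_0 sends each edge [p,q] (with p < q) to q − p.
The 5×10 boundary matrix has rank 4 and Smith normal form diag(1,1,1,1).

Boundary ∂_2: C_2 → C_1 maps a triangle to the signed sum of its edges. For instance
  ∂[2,3,4] = [3,4] − [2,4] + [2,3],
  ∂[1,3,4] = [3,4] − [1,4] + [1,3].
As a 10×10 matrix over Z this has rank 6, with invariant factors (1,1,1,1,1,1).

∂_3: C_3 → C_2 sends each 3-simplex σ to the alternating sum Σ_i (−1)^i (σ with its i-th vertex removed). For instance
  ∂[0,1,2,4] = [1,2,4] − [0,2,4] + [0,1,4] − [0,1,2],
  ∂[0,1,3,4] = [1,3,4] − [0,3,4] + [0,1,4] − [0,1,3].
As a 10×5 matrix over Z this has rank 4, with invariant factors (1,1,1,1).

From H_k ≅ ker(∂_k) / im(∂_{k+1}) we obtain:

  H_0: rank C_0 − rank ∂_1 = 5 − 4 = 1, and the invariant factors of ∂_1 are all 1, so H_0 = Z.
  H_1: rank ker ∂_1 − rank ∂_2 = (10 − 4) − 6 = 0, and the invariant factors of ∂_2 are all 1, so H_1 = 0.
  H_2: rank ker ∂_2 − rank ∂_3 = (10 − 6) − 4 = 0, and the invariant factors of ∂_3 are all 1, so H_2 = 0.
  H_3: rank ker ∂_3 − rank ∂_4 = (5 − 4) − 0 = 1, and there is no ∂_4, so H_3 = Z.

Hence the Betti numbers are b_0 = 1, b_1 = 0, b_2 = 0, b_3 = 1.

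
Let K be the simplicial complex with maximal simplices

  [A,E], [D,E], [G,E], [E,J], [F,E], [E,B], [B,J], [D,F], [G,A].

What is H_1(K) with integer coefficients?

H_1 ≅ Z^3.

We work with the vertex ordering A < B < D < E < F < G < J. The simplices of K, each written with vertices in increasing order, are:

  0-simplices (7): A, B, D, E, F, G, J
  1-simplices (9): AE, AG, BE, BJ, DE, DF, EF, EG, EJ

Hence C_0 ≅ Z^7, C_1 ≅ Z^9.

The boundary map ∂_1: C_1 → C_0 maps an edge to its endpoints' difference, ∂[p,q] = q − p. For instance
  ∂DF = F − D.
The 7×9 boundary matrix has rank 6 and Smith normal form diag(1,1,1,1,1,1).

Computing H_k = (kernel of ∂_k) / (image of ∂_{k+1}):

  H_1: rank ker ∂_1 − rank ∂_2 = (9 − 6) − 0 = 3, and there is no ∂_2, so H_1 = Z^3.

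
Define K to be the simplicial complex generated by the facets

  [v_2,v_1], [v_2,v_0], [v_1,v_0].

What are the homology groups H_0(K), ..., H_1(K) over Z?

H_0 = Z,  H_1 = Z.

Order the vertices as v_0 < v_1 < v_2. Listing each simplex with vertices in this order, K has dimension 1 with simplices:

  0-simplices (3): [v_0], [v_1], [v_2]
  1-simplices (3): [v_0,v_1], [v_0,v_2], [v_1,v_2]

so the chain groups are C_0 ≅ Z^3, C_1 ≅ Z^3.

∂_1: C_1 → C_0 maps an edge to its endpoints' difference, ∂[p,q] = q − p. For instance
  ∂[v_1,v_2] = [v_2] − [v_1].
The resulting 3×3 matrix has rank 2, and its Smith normal form has invariant factors (1,1).

Reading off H_k = ker ∂_k / im ∂_{k+1}:

  H_0: rank C_0 − rank ∂_1 = 3 − 2 = 1, and the invariant factors of ∂_1 are all 1, so H_0 ≅ Z.
  H_1: rank ker ∂_1 − rank ∂_2 = (3 − 2) − 0 = 1, and there is no ∂_2, so H_1 ≅ Z.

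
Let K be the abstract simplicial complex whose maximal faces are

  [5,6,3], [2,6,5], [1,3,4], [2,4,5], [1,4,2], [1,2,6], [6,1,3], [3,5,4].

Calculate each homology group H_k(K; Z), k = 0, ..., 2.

H_0 ≅ Z,  H_1 = 0,  H_2 ≅ Z.

Order the vertices as 1 < 2 < 3 < 4 < 5 < 6. Listing each simplex with vertices in this order, K has dimension 2 with simplices:

  0-simplices (6): [1], [2], [3], [4], [5], [6]
  1-simplices (12): [1,2], [1,3], [1,4], [1,6], [2,4], [2,5], [2,6], [3,4], [3,5], [3,6], [4,5], [5,6]
  2-simplices (8): [1,2,4], [1,2,6], [1,3,4], [1,3,6], [2,4,5], [2,5,6], [3,4,5], [3,5,6]

Hence C_0 ≅ Z^6, C_1 ≅ Z^12, C_2 ≅ Z^8.

Boundary ∂_1: C_1 → C_0 maps an edge to its endpoints' difference, ∂[p,q] = q − p. For instance
  ∂[2,6] = [6] − [2].
The resulting 6×12 matrix has rank 5, and its Smith normal form has invariant factors (1,1,1,1,1).

Boundary ∂_2: C_2 → C_1 acts by ∂[p,q,r] = [q,r] − [p,r] + [p,q]. For instance
  ∂[1,3,4] = [3,4] − [1,4] + [1,3],
  ∂[1,2,4] = [2,4] − [1,4] + [1,2].
As a 12×8 matrix over Z this has rank 7, with invariant factors (1,1,1,1,1,1,1).

Computing H_k = (kernel of ∂_k) / (image of ∂_{k+1}):

  H_0: rank C_0 − rank ∂_1 = 6 − 5 = 1, and the invariant factors of ∂_1 are all 1, so H_0 ≅ Z.
  H_1: rank ker ∂_1 − rank ∂_2 = (12 − 5) − 7 = 0, and the invariant factors of ∂_2 are all 1, so H_1 ≅ 0.
  H_2: rank ker ∂_2 − rank ∂_3 = (8 − 7) − 0 = 1, and there is no ∂_3, so H_2 ≅ Z.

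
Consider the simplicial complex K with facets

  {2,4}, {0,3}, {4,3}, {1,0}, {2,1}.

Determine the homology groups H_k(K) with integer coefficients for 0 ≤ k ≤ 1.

We work with the vertex ordering 0 < 1 < 2 < 3 < 4. The simplices of K, each written with vertices in increasing order, are:

  0-simplices (5): [0], [1], [2], [3], [4]
  1-simplices (5): [0,1], [0,3], [1,2], [2,4], [3,4]

so the chain groups are C_0 ≅ Z^5, C_1 ≅ Z^5.

∂_1: C_1 → C_0 maps an edge to its endpoints' difference, ∂[p,q] = q − p. For instance
  ∂[3,4] = [4] − [3].
The 5×5 boundary matrix has rank 4 and Smith normal form diag(1,1,1,1).

Now H_k = ker ∂_k / im ∂_{k+1}, so:

  H_0: rank C_0 − rank ∂_1 = 5 − 4 = 1, and the invariant factors of ∂_1 are all 1, so H_0 ≅ Z.
  H_1: rank ker ∂_1 − rank ∂_2 = (5 − 4) − 0 = 1, and there is no ∂_2, so H_1 ≅ Z.

(K is a triangulation of the circle S^1.)

H_0 = Z,  H_1 = Z.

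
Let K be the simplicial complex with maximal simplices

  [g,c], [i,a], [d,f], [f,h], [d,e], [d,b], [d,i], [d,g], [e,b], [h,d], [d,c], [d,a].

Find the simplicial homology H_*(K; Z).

H_0 = Z,  H_1 = Z^4.

Fix the vertex order a < b < c < d < e < f < g < h < i and write every simplex with vertices in increasing order. Then dim K = 1 and the simplices of K are:

  0-simplices (9): a, b, c, d, e, f, g, h, i
  1-simplices (12): ad, ai, bd, be, cd, cg, de, df, dg, dh, di, fh

giving chain groups C_0 ≅ Z^9, C_1 ≅ Z^12.

Boundary ∂_1: C_1 → C_0 is given by ∂[p,q] = [q] − [p]. For instance
  ∂de = e − d.
As a 9×12 matrix over Z this has rank 8, with invariant factors (1,1,1,1,1,1,1,1).

Reading off H_k = ker ∂_k / im ∂_{k+1}:

  H_0: rank C_0 − rank ∂_1 = 9 − 8 = 1, and the invariant factors of ∂_1 are all 1, so H_0 = Z.
  H_1: rank ker ∂_1 − rank ∂_2 = (12 − 8) − 0 = 4, and there is no ∂_2, so H_1 = Z^4.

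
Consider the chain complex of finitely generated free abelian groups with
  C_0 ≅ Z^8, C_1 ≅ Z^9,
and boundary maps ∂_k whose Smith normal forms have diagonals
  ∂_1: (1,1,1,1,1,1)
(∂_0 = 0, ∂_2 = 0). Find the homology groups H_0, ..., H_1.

H_0: b_0 = 8 − 0 − 6 = 2; torsion from ∂_1 factors > 1: none. So H_0 = Z^2.
H_1: b_1 = 9 − 6 − 0 = 3; torsion from ∂_2 factors > 1: none. So H_1 = Z^3.

H_0 = Z^2,  H_1 = Z^3.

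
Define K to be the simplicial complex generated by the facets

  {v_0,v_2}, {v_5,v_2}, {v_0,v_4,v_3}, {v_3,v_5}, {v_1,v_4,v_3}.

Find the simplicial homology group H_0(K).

H_0 ≅ Z.

Fix the vertex order v_0 < v_1 < v_2 < v_3 < v_4 < v_5 and write every simplex with vertices in increasing order. Then dim K = 2 and the simplices of K are:

  0-simplices (6): [v_0], [v_1], [v_2], [v_3], [v_4], [v_5]
  1-simplices (8): [v_0,v_2], [v_0,v_3], [v_0,v_4], [v_1,v_3], [v_1,v_4], [v_2,v_5], [v_3,v_4], [v_3,v_5]
  2-simplices (2): [v_0,v_3,v_4], [v_1,v_3,v_4]

so the chain groups are C_0 ≅ Z^6, C_1 ≅ Z^8, C_2 ≅ Z^2.

∂_1: C_1 → C_0 is given by ∂[p,q] = [q] − [p]. For instance
  ∂[v_0,v_2] = [v_2] − [v_0].
This gives a 6×8 integer matrix of rank 5; reducing to Smith normal form yields diagonal entries (1,1,1,1,1).

∂_2: C_2 → C_1 sends each 2-simplex [p,q,r] to [q,r] − [p,r] + [p,q]. For instance
  ∂[v_1,v_3,v_4] = [v_3,v_4] − [v_1,v_4] + [v_1,v_3],
  ∂[v_0,v_3,v_4] = [v_3,v_4] − [v_0,v_4] + [v_0,v_3].
As a 8×2 matrix over Z this has rank 2, with invariant factors (1,1).

From H_k ≅ ker(∂_k) / im(∂_{k+1}) we obtain:

  H_0: rank C_0 − rank ∂_1 = 6 − 5 = 1, and the invariant factors of ∂_1 are all 1, so H_0 = Z.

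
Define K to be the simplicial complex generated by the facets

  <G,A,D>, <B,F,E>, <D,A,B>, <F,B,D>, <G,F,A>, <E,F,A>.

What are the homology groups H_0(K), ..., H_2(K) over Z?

H_0 ≅ Z,  H_1 ≅ Z,  H_2 = 0.

K has 6 vertices, 12 edges, 6 triangles.
rank ∂_0 = 0, rank ∂_1 = 5 ⇒ b_0 = 6 − 0 − 5 = 1; all invariant factors of ∂_1 are 1 so no torsion. So H_0 ≅ Z.
rank ∂_1 = 5, rank ∂_2 = 6 ⇒ b_1 = 12 − 5 − 6 = 1; all invariant factors of ∂_2 are 1 so no torsion. So H_1 ≅ Z.
rank ∂_2 = 6, rank ∂_3 = 0 ⇒ b_2 = 6 − 6 − 0 = 0. So H_2 ≅ 0.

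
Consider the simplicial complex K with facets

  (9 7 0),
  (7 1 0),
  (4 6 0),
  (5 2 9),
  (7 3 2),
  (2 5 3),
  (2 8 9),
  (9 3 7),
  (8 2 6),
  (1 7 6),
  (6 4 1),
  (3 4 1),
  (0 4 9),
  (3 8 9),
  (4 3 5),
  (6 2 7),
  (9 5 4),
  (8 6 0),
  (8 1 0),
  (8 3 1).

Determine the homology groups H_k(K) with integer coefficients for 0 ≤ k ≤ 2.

Order the vertices as 0 < 1 < 2 < 3 < 4 < 5 < 6 < 7 < 8 < 9. Listing each simplex with vertices in this order, K has dimension 2 with simplices:

  0-simplices (10): [0], [1], [2], [3], [4], [5], [6], [7], [8], [9]
  1-simplices (30): (30 of them)
  2-simplices (20): (20 of them)

giving chain groups C_0 ≅ Z^10, C_1 ≅ Z^30, C_2 ≅ Z^20.

The boundary map ∂_1: C_1 → C_0 maps an edge to its endpoints' difference, ∂[p,q] = q − p. For instance
  ∂[3,8] = [8] − [3].
As a 10×30 matrix over Z this has rank 9, with invariant factors (1,1,1,1,1,1,1,1,1).

∂_2: C_2 → C_1 acts by ∂[p,q,r] = [q,r] − [p,r] + [p,q]. For instance
  ∂[3,7,9] = [7,9] − [3,9] + [3,7],
  ∂[3,8,9] = [8,9] − [3,9] + [3,8].
The 30×20 boundary matrix has rank 20 and Smith normal form diag(1,1,1,1,1,1,1,1,1,1,1,1,1,1,1,1,1,1,1,2).

Now H_k = ker ∂_k / im ∂_{k+1}, so:

  H_0: rank C_0 − rank ∂_1 = 10 − 9 = 1, and the invariant factors of ∂_1 are all 1, so H_0 ≅ Z.
  H_1: rank ker ∂_1 − rank ∂_2 = (30 − 9) − 20 = 1, and ∂_2 has invariant factor 2 > 1, so H_1 ≅ Z ⊕ Z/2.
  H_2: rank ker ∂_2 − rank ∂_3 = (20 − 20) − 0 = 0, and there is no ∂_3, so H_2 ≅ 0.

(K is a triangulation of the Klein bottle.)

H_0 ≅ Z,  H_1 ≅ Z ⊕ Z/2,  H_2 = 0.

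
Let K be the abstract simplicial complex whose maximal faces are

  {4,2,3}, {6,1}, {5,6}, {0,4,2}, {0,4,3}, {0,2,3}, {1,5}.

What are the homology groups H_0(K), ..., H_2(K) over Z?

H_0 ≅ Z^2,  H_1 ≅ Z,  H_2 ≅ Z.

We work with the vertex ordering 0 < 1 < 2 < 3 < 4 < 5 < 6. The simplices of K, each written with vertices in increasing order, are:

  0-simplices (7): [0], [1], [2], [3], [4], [5], [6]
  1-simplices (9): [0,2], [0,3], [0,4], [1,5], [1,6], [2,3], [2,4], [3,4], [5,6]
  2-simplices (4): [0,2,3], [0,2,4], [0,3,4], [2,3,4]

Hence C_0 ≅ Z^7, C_1 ≅ Z^9, C_2 ≅ Z^4.

∂_1: C_1 → C_0 is given by ∂[p,q] = [q] − [p].
The resulting 7×9 matrix has rank 5, and its Smith normal form has invariant factors (1,1,1,1,1).

∂_2: C_2 → C_1 sends each 2-simplex [p,q,r] to [q,r] − [p,r] + [p,q]. For instance
  ∂[0,3,4] = [3,4] − [0,4] + [0,3],
  ∂[2,3,4] = [3,4] − [2,4] + [2,3].
The 9×4 boundary matrix has rank 3 and Smith normal form diag(1,1,1).

Computing H_k = (kernel of ∂_k) / (image of ∂_{k+1}):

  H_0: rank C_0 − rank ∂_1 = 7 − 5 = 2, and the invariant factors of ∂_1 are all 1, so H_0 = Z^2.
  H_1: rank ker ∂_1 − rank ∂_2 = (9 − 5) − 3 = 1, and the invariant factors of ∂_2 are all 1, so H_1 = Z.
  H_2: rank ker ∂_2 − rank ∂_3 = (4 − 3) − 0 = 1, and there is no ∂_3, so H_2 = Z.

As a check, the Euler characteristic is 7 − 9 + 4 = 2, which agrees with 2 − 1 + 1 = 2.
(K is a triangulation of the disjoint union of the 2-sphere S^2 and the circle S^1.)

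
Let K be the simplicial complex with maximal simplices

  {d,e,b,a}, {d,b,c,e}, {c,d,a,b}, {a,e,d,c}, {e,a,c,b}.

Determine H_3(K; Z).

H_3 ≅ Z.

Fix the vertex order a < b < c < d < e and write every simplex with vertices in increasing order. Then dim K = 3 and the simplices of K are:

  0-simplices (5): a, b, c, d, e
  1-simplices (10): ab, ac, ad, ae, bc, bd, be, cd, ce, de
  2-simplices (10): abc, abd, abe, acd, ace, ade, bcd, bce, bde, cde
  3-simplices (5): abcd, abce, abde, acde, bcde

so the chain groups are C_0 ≅ Z^5, C_1 ≅ Z^10, C_2 ≅ Z^10, C_3 ≅ Z^5.

The boundary map ∂_1: C_1 → C_0 sends each edge [p,q] (with p < q) to q − p. For instance
  ∂ab = b − a.
The 5×10 boundary matrix has rank 4 and Smith normal form diag(1,1,1,1).

∂_2: C_2 → C_1 sends each 2-simplex [p,q,r] to [q,r] − [p,r] + [p,q]. For instance
  ∂bce = ce − be + bc,
  ∂acd = cd − ad + ac.
As a 10×10 matrix over Z this has rank 6, with invariant factors (1,1,1,1,1,1).

The boundary map ∂_3: C_3 → C_2 sends each 3-simplex σ to the alternating sum Σ_i (−1)^i (σ with its i-th vertex removed). For instance
  ∂bcde = cde − bde + bce − bcd,
  ∂acde = cde − ade + ace − acd.
The 10×5 boundary matrix has rank 4 and Smith normal form diag(1,1,1,1).

Now H_k = ker ∂_k / im ∂_{k+1}, so:

  H_3: rank ker ∂_3 − rank ∂_4 = (5 − 4) − 0 = 1, and there is no ∂_4, so H_3 ≅ Z.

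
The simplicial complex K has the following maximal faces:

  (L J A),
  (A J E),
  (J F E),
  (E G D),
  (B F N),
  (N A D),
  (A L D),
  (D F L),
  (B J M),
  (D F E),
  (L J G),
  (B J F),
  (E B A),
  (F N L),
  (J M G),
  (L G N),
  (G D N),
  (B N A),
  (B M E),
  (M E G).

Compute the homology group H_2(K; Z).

We work with the vertex ordering A < B < D < E < F < G < J < L < M < N. The simplices of K, each written with vertices in increasing order, are:

  0-simplices (10): A, B, D, E, F, G, J, L, M, N
  1-simplices (30): AB, AD, AE, AJ, AL, AN, BE, BF, BJ, BM, BN, DE, DF, DG, DL, DN, EF, EG, EJ, EM, FJ, FL, FN, GJ, GL, GM, GN, JL, JM, LN
  2-simplices (20): ABE, ABN, ADL, ADN, AEJ, AJL, BEM, BFJ, BFN, BJM, DEF, DEG, DFL, DGN, EFJ, EGM, FLN, GJL, GJM, GLN

Hence C_0 ≅ Z^10, C_1 ≅ Z^30, C_2 ≅ Z^20.

Boundary ∂_1: C_1 → C_0 is given by ∂[p,q] = [q] − [p]. For instance
  ∂AB = B − A.
As a 10×30 matrix over Z this has rank 9, with invariant factors (1,1,1,1,1,1,1,1,1).

The boundary map ∂_2: C_2 → C_1 acts by ∂[p,q,r] = [q,r] − [p,r] + [p,q]. For instance
  ∂BFN = FN − BN + BF,
  ∂AEJ = EJ − AJ + AE.
The 30×20 boundary matrix has rank 20 and Smith normal form diag(1,1,1,1,1,1,1,1,1,1,1,1,1,1,1,1,1,1,1,2).

Computing H_k = (kernel of ∂_k) / (image of ∂_{k+1}):

  H_2: rank ker ∂_2 − rank ∂_3 = (20 − 20) − 0 = 0, and there is no ∂_3, so H_2 = 0.

H_2 = 0.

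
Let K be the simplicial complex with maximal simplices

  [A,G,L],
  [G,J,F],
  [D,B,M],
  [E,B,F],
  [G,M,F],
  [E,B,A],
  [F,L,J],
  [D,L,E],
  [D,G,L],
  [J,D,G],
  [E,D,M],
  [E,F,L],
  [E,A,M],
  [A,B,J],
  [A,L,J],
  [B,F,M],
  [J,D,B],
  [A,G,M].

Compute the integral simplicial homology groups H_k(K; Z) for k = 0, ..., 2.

H_0 = Z,  H_1 = Z ⊕ Z/2Z,  H_2 = 0.

Take the total order A < B < D < E < F < G < J < L < M on the vertex set. Then K (dimension 2) consists of the simplices:

  0-simplices (9): A, B, D, E, F, G, J, L, M
  1-simplices (27): AB, AE, AG, AJ, AL, AM, BD, BE, BF, BJ, BM, DE, DG, DJ, DL, DM, EF, EL, EM, FG, FJ, FL, FM, GJ, GL, GM, JL
  2-simplices (18): ABE, ABJ, AEM, AGL, AGM, AJL, BDJ, BDM, BEF, BFM, DEL, DEM, DGJ, DGL, EFL, FGJ, FGM, FJL

giving chain groups C_0 ≅ Z^9, C_1 ≅ Z^27, C_2 ≅ Z^18.

Boundary ∂_1: C_1 → C_0 is given by ∂[p,q] = [q] − [p].
The resulting 9×27 matrix has rank 8, and its Smith normal form has invariant factors (1,1,1,1,1,1,1,1).

Boundary ∂_2: C_2 → C_1 maps a triangle to the signed sum of its edges. For instance
  ∂AGL = GL − AL + AG,
  ∂AJL = JL − AL + AJ.
The 27×18 boundary matrix has rank 18 and Smith normal form diag(1,1,1,1,1,1,1,1,1,1,1,1,1,1,1,1,1,2).

Now H_k = ker ∂_k / im ∂_{k+1}, so:

  H_0: rank C_0 − rank ∂_1 = 9 − 8 = 1, and the invariant factors of ∂_1 are all 1, so H_0 ≅ Z.
  H_1: rank ker ∂_1 − rank ∂_2 = (27 − 8) − 18 = 1, and ∂_2 has invariant factor 2 > 1, so H_1 ≅ Z ⊕ Z/2Z.
  H_2: rank ker ∂_2 − rank ∂_3 = (18 − 18) − 0 = 0, and there is no ∂_3, so H_2 ≅ 0.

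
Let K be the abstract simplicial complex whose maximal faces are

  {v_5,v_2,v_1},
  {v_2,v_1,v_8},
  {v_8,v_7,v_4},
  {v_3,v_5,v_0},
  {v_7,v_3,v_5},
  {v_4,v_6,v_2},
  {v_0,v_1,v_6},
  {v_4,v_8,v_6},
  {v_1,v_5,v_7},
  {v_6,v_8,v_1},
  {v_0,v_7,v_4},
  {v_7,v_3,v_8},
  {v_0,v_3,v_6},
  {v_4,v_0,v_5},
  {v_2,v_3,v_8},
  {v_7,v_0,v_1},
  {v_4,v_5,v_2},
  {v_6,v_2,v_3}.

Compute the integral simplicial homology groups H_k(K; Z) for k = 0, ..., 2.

H_0 ≅ Z,  H_1 ≅ Z ⊕ Z/2,  H_2 = 0.

Fix the vertex order v_0 < v_1 < v_2 < v_3 < v_4 < v_5 < v_6 < v_7 < v_8 and write every simplex with vertices in increasing order. Then dim K = 2 and the simplices of K are:

  0-simplices (9): [v_0], [v_1], [v_2], [v_3], [v_4], [v_5], [v_6], [v_7], [v_8]
  1-simplices (27): (27 of them)
  2-simplices (18): (18 of them)

giving chain groups C_0 ≅ Z^9, C_1 ≅ Z^27, C_2 ≅ Z^18.

∂_1: C_1 → C_0 sends each edge [p,q] (with p < q) to q − p. For instance
  ∂[v_6,v_8] = [v_8] − [v_6].
As a 9×27 matrix over Z this has rank 8, with invariant factors (1,1,1,1,1,1,1,1).

∂_2: C_2 → C_1 sends each 2-simplex [p,q,r] to [q,r] − [p,r] + [p,q]. For instance
  ∂[v_0,v_3,v_5] = [v_3,v_5] − [v_0,v_5] + [v_0,v_3],
  ∂[v_1,v_5,v_7] = [v_5,v_7] − [v_1,v_7] + [v_1,v_5].
The 27×18 boundary matrix has rank 18 and Smith normal form diag(1,1,1,1,1,1,1,1,1,1,1,1,1,1,1,1,1,2).

Now H_k = ker ∂_k / im ∂_{k+1}, so:

  H_0: rank C_0 − rank ∂_1 = 9 − 8 = 1, and the invariant factors of ∂_1 are all 1, so H_0 = Z.
  H_1: rank ker ∂_1 − rank ∂_2 = (27 − 8) − 18 = 1, and ∂_2 has invariant factor 2 > 1, so H_1 = Z ⊕ Z/2.
  H_2: rank ker ∂_2 − rank ∂_3 = (18 − 18) − 0 = 0, and there is no ∂_3, so H_2 = 0.

(K is a triangulation of the Klein bottle.)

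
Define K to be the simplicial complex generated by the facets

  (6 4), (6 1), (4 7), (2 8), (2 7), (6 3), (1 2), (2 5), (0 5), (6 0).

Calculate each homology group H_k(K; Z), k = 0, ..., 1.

Take the total order 0 < 1 < 2 < 3 < 4 < 5 < 6 < 7 < 8 on the vertex set. Then K (dimension 1) consists of the simplices:

  0-simplices (9): [0], [1], [2], [3], [4], [5], [6], [7], [8]
  1-simplices (10): [0,5], [0,6], [1,2], [1,6], [2,5], [2,7], [2,8], [3,6], [4,6], [4,7]

Hence C_0 ≅ Z^9, C_1 ≅ Z^10.

∂_1: C_1 → C_0 sends each edge [p,q] (with p < q) to q − p. For instance
  ∂[0,6] = [6] − [0].
The 9×10 boundary matrix has rank 8 and Smith normal form diag(1,1,1,1,1,1,1,1).

Now H_k = ker ∂_k / im ∂_{k+1}, so:

  H_0: rank C_0 − rank ∂_1 = 9 − 8 = 1, and the invariant factors of ∂_1 are all 1, so H_0 = Z.
  H_1: rank ker ∂_1 − rank ∂_2 = (10 − 8) − 0 = 2, and there is no ∂_2, so H_1 = Z^2.

H_0 ≅ Z,  H_1 ≅ Z^2.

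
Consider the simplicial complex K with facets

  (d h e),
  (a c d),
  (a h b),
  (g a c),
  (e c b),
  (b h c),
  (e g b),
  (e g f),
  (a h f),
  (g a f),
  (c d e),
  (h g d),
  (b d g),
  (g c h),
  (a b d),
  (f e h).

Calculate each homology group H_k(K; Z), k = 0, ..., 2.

Order the vertices as a < b < c < d < e < f < g < h. Listing each simplex with vertices in this order, K has dimension 2 with simplices:

  0-simplices (8): a, b, c, d, e, f, g, h
  1-simplices (24): ab, ac, ad, af, ag, ah, bc, bd, be, bg, bh, cd, ce, cg, ch, de, dg, dh, ef, eg, eh, fg, fh, gh
  2-simplices (16): abd, abh, acd, acg, afg, afh, bce, bch, bdg, beg, cde, cgh, deh, dgh, efg, efh

giving chain groups C_0 ≅ Z^8, C_1 ≅ Z^24, C_2 ≅ Z^16.

∂_1: C_1 → C_0 sends each edge [p,q] (with p < q) to q − p.
This gives a 8×24 integer matrix of rank 7; reducing to Smith normal form yields diagonal entries (1,1,1,1,1,1,1).

Boundary ∂_2: C_2 → C_1 maps a triangle to the signed sum of its edges. For instance
  ∂acg = cg − ag + ac,
  ∂afg = fg − ag + af.
The 24×16 boundary matrix has rank 15 and Smith normal form diag(1,1,1,1,1,1,1,1,1,1,1,1,1,1,1).

Now H_k = ker ∂_k / im ∂_{k+1}, so:

  H_0: rank C_0 − rank ∂_1 = 8 − 7 = 1, and the invariant factors of ∂_1 are all 1, so H_0 ≅ Z.
  H_1: rank ker ∂_1 − rank ∂_2 = (24 − 7) − 15 = 2, and the invariant factors of ∂_2 are all 1, so H_1 ≅ Z^2.
  H_2: rank ker ∂_2 − rank ∂_3 = (16 − 15) − 0 = 1, and there is no ∂_3, so H_2 ≅ Z.

H_0 ≅ Z,  H_1 ≅ Z^2,  H_2 ≅ Z.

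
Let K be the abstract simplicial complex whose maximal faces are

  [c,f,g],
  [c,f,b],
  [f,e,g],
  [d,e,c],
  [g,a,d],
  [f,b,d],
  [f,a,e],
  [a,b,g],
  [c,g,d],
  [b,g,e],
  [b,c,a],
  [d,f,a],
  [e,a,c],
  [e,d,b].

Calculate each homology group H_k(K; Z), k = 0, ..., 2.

H_0 ≅ Z,  H_1 ≅ Z^2,  H_2 ≅ Z.

We work with the vertex ordering a < b < c < d < e < f < g. The simplices of K, each written with vertices in increasing order, are:

  0-simplices (7): a, b, c, d, e, f, g
  1-simplices (21): ab, ac, ad, ae, af, ag, bc, bd, be, bf, bg, cd, ce, cf, cg, de, df, dg, ef, eg, fg
  2-simplices (14): abc, abg, ace, adf, adg, aef, bcf, bde, bdf, beg, cde, cdg, cfg, efg

Hence C_0 ≅ Z^7, C_1 ≅ Z^21, C_2 ≅ Z^14.

∂_1: C_1 → C_0 sends each edge [p,q] (with p < q) to q − p. For instance
  ∂cg = g − c.
The 7×21 boundary matrix has rank 6 and Smith normal form diag(1,1,1,1,1,1).

Boundary ∂_2: C_2 → C_1 sends each 2-simplex [p,q,r] to [q,r] − [p,r] + [p,q]. For instance
  ∂adg = dg − ag + ad,
  ∂adf = df − af + ad.
The 21×14 boundary matrix has rank 13 and Smith normal form diag(1,1,1,1,1,1,1,1,1,1,1,1,1).

From H_k ≅ ker(∂_k) / im(∂_{k+1}) we obtain:

  H_0: rank C_0 − rank ∂_1 = 7 − 6 = 1, and the invariant factors of ∂_1 are all 1, so H_0 = Z.
  H_1: rank ker ∂_1 − rank ∂_2 = (21 − 6) − 13 = 2, and the invariant factors of ∂_2 are all 1, so H_1 = Z^2.
  H_2: rank ker ∂_2 − rank ∂_3 = (14 − 13) − 0 = 1, and there is no ∂_3, so H_2 = Z.

(K is a triangulation of the torus T^2.)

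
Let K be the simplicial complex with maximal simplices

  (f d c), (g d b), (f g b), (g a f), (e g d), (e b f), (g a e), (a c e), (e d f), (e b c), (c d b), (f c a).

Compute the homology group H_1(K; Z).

H_1 = Z_2.

Order the vertices as a < b < c < d < e < f < g. Listing each simplex with vertices in this order, K has dimension 2 with simplices:

  0-simplices (7): a, b, c, d, e, f, g
  1-simplices (18): ac, ae, af, ag, bc, bd, be, bf, bg, cd, ce, cf, de, df, dg, ef, eg, fg
  2-simplices (12): ace, acf, aeg, afg, bcd, bce, bdg, bef, bfg, cdf, def, deg

giving chain groups C_0 ≅ Z^7, C_1 ≅ Z^18, C_2 ≅ Z^12.

∂_1: C_1 → C_0 maps an edge to its endpoints' difference, ∂[p,q] = q − p.
The 7×18 boundary matrix has rank 6 and Smith normal form diag(1,1,1,1,1,1).

The boundary map ∂_2: C_2 → C_1 acts by ∂[p,q,r] = [q,r] − [p,r] + [p,q]. For instance
  ∂deg = eg − dg + de,
  ∂acf = cf − af + ac.
The 18×12 boundary matrix has rank 12 and Smith normal form diag(1,1,1,1,1,1,1,1,1,1,1,2).

Computing H_k = (kernel of ∂_k) / (image of ∂_{k+1}):

  H_1: rank ker ∂_1 − rank ∂_2 = (18 − 6) − 12 = 0, and ∂_2 has invariant factor 2 > 1, so H_1 = Z_2.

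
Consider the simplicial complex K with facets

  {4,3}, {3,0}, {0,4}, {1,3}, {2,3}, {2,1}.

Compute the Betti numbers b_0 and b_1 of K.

b_0 = 1, b_1 = 2.

Take the total order 0 < 1 < 2 < 3 < 4 on the vertex set. Then K (dimension 1) consists of the simplices:

  0-simplices (5): [0], [1], [2], [3], [4]
  1-simplices (6): [0,3], [0,4], [1,2], [1,3], [2,3], [3,4]

so the chain groups are C_0 ≅ Z^5, C_1 ≅ Z^6.

∂_1: C_1 → C_0 is given by ∂[p,q] = [q] − [p].
The 5×6 boundary matrix has rank 4 and Smith normal form diag(1,1,1,1).

Now H_k = ker ∂_k / im ∂_{k+1}, so:

  H_0: rank C_0 − rank ∂_1 = 5 − 4 = 1, and the invariant factors of ∂_1 are all 1, so H_0 = Z.
  H_1: rank ker ∂_1 − rank ∂_2 = (6 − 4) − 0 = 2, and there is no ∂_2, so H_1 = Z^2.

(K is a triangulation of a wedge of 2 circles.)

Hence the Betti numbers are b_0 = 1, b_1 = 2.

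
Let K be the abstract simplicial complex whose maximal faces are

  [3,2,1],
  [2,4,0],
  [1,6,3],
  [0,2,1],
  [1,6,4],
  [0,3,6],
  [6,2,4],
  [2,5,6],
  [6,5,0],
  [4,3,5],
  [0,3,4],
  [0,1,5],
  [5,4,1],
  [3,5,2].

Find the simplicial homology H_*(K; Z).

Fix the vertex order 0 < 1 < 2 < 3 < 4 < 5 < 6 and write every simplex with vertices in increasing order. Then dim K = 2 and the simplices of K are:

  0-simplices (7): [0], [1], [2], [3], [4], [5], [6]
  1-simplices (21): [0,1], [0,2], [0,3], [0,4], [0,5], [0,6], [1,2], [1,3], [1,4], [1,5], [1,6], [2,3], [2,4], [2,5], [2,6], [3,4], [3,5], [3,6], [4,5], [4,6], [5,6]
  2-simplices (14): [0,1,2], [0,1,5], [0,2,4], [0,3,4], [0,3,6], [0,5,6], [1,2,3], [1,3,6], [1,4,5], [1,4,6], [2,3,5], [2,4,6], [2,5,6], [3,4,5]

so the chain groups are C_0 ≅ Z^7, C_1 ≅ Z^21, C_2 ≅ Z^14.

∂_1: C_1 → C_0 sends each edge [p,q] (with p < q) to q − p. For instance
  ∂[1,2] = [2] − [1].
This gives a 7×21 integer matrix of rank 6; reducing to Smith normal form yields diagonal entries (1,1,1,1,1,1).

The boundary map ∂_2: C_2 → C_1 sends each 2-simplex [p,q,r] to [q,r] − [p,r] + [p,q]. For instance
  ∂[0,1,5] = [1,5] − [0,5] + [0,1],
  ∂[0,1,2] = [1,2] − [0,2] + [0,1].
The resulting 21×14 matrix has rank 13, and its Smith normal form has invariant factors (1,1,1,1,1,1,1,1,1,1,1,1,1).

From H_k ≅ ker(∂_k) / im(∂_{k+1}) we obtain:

  H_0: rank C_0 − rank ∂_1 = 7 − 6 = 1, and the invariant factors of ∂_1 are all 1, so H_0 ≅ Z.
  H_1: rank ker ∂_1 − rank ∂_2 = (21 − 6) − 13 = 2, and the invariant factors of ∂_2 are all 1, so H_1 ≅ Z^2.
  H_2: rank ker ∂_2 − rank ∂_3 = (14 − 13) − 0 = 1, and there is no ∂_3, so H_2 ≅ Z.

H_0 = Z,  H_1 = Z^2,  H_2 = Z.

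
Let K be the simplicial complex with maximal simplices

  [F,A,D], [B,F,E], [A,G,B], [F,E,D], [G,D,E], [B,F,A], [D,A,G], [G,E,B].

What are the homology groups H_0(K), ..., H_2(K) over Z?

We work with the vertex ordering A < B < D < E < F < G. The simplices of K, each written with vertices in increasing order, are:

  0-simplices (6): A, B, D, E, F, G
  1-simplices (12): AB, AD, AF, AG, BE, BF, BG, DE, DF, DG, EF, EG
  2-simplices (8): ABF, ABG, ADF, ADG, BEF, BEG, DEF, DEG

Hence C_0 ≅ Z^6, C_1 ≅ Z^12, C_2 ≅ Z^8.

The boundary map ∂_1: C_1 → C_0 maps an edge to its endpoints' difference, ∂[p,q] = q − p.
The 6×12 boundary matrix has rank 5 and Smith normal form diag(1,1,1,1,1).

Boundary ∂_2: C_2 → C_1 acts by ∂[p,q,r] = [q,r] − [p,r] + [p,q]. For instance
  ∂ADF = DF − AF + AD,
  ∂BEG = EG − BG + BE.
The resulting 12×8 matrix has rank 7, and its Smith normal form has invariant factors (1,1,1,1,1,1,1).

Computing H_k = (kernel of ∂_k) / (image of ∂_{k+1}):

  H_0: rank C_0 − rank ∂_1 = 6 − 5 = 1, and the invariant factors of ∂_1 are all 1, so H_0 ≅ Z.
  H_1: rank ker ∂_1 − rank ∂_2 = (12 − 5) − 7 = 0, and the invariant factors of ∂_2 are all 1, so H_1 ≅ 0.
  H_2: rank ker ∂_2 − rank ∂_3 = (8 − 7) − 0 = 1, and there is no ∂_3, so H_2 ≅ Z.

(K is a triangulation of the 2-sphere S^2.)

H_0 = Z,  H_1 = 0,  H_2 = Z.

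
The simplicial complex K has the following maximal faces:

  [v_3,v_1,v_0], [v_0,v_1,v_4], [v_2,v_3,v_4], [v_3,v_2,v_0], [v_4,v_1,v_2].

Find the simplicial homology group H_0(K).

H_0 = Z.

We work with the vertex ordering v_0 < v_1 < v_2 < v_3 < v_4. The simplices of K, each written with vertices in increasing order, are:

  0-simplices (5): [v_0], [v_1], [v_2], [v_3], [v_4]
  1-simplices (10): [v_0,v_1], [v_0,v_2], [v_0,v_3], [v_0,v_4], [v_1,v_2], [v_1,v_3], [v_1,v_4], [v_2,v_3], [v_2,v_4], [v_3,v_4]
  2-simplices (5): [v_0,v_1,v_3], [v_0,v_1,v_4], [v_0,v_2,v_3], [v_1,v_2,v_4], [v_2,v_3,v_4]

Hence C_0 ≅ Z^5, C_1 ≅ Z^10, C_2 ≅ Z^5.

The boundary map ∂_1: C_1 → C_0 maps an edge to its endpoints' difference, ∂[p,q] = q − p. For instance
  ∂[v_1,v_4] = [v_4] − [v_1].
The 5×10 boundary matrix has rank 4 and Smith normal form diag(1,1,1,1).

∂_2: C_2 → C_1 maps a triangle to the signed sum of its edges. For instance
  ∂[v_0,v_1,v_4] = [v_1,v_4] − [v_0,v_4] + [v_0,v_1],
  ∂[v_1,v_2,v_4] = [v_2,v_4] − [v_1,v_4] + [v_1,v_2].
This gives a 10×5 integer matrix of rank 5; reducing to Smith normal form yields diagonal entries (1,1,1,1,1).

From H_k ≅ ker(∂_k) / im(∂_{k+1}) we obtain:

  H_0: rank C_0 − rank ∂_1 = 5 − 4 = 1, and the invariant factors of ∂_1 are all 1, so H_0 ≅ Z.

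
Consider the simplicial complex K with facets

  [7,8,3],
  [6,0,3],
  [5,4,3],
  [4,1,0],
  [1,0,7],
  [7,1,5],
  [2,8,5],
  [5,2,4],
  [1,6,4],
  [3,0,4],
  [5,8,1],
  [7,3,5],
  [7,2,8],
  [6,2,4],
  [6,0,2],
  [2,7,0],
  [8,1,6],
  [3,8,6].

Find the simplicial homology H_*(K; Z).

H_0 ≅ Z,  H_1 ≅ Z ⊕ Z/2,  H_2 = 0.

Order the vertices as 0 < 1 < 2 < 3 < 4 < 5 < 6 < 7 < 8. Listing each simplex with vertices in this order, K has dimension 2 with simplices:

  0-simplices (9): [0], [1], [2], [3], [4], [5], [6], [7], [8]
  1-simplices (27): (27 of them)
  2-simplices (18): [0,1,4], [0,1,7], [0,2,6], [0,2,7], [0,3,4], [0,3,6], [1,4,6], [1,5,7], [1,5,8], [1,6,8], [2,4,5], [2,4,6], [2,5,8], [2,7,8], [3,4,5], [3,5,7], [3,6,8], [3,7,8]

Hence C_0 ≅ Z^9, C_1 ≅ Z^27, C_2 ≅ Z^18.

Boundary ∂_1: C_1 → C_0 is given by ∂[p,q] = [q] − [p].
This gives a 9×27 integer matrix of rank 8; reducing to Smith normal form yields diagonal entries (1,1,1,1,1,1,1,1).

The boundary map ∂_2: C_2 → C_1 maps a triangle to the signed sum of its edges. For instance
  ∂[0,2,6] = [2,6] − [0,6] + [0,2],
  ∂[1,5,8] = [5,8] − [1,8] + [1,5].
The resulting 27×18 matrix has rank 18, and its Smith normal form has invariant factors (1,1,1,1,1,1,1,1,1,1,1,1,1,1,1,1,1,2).

Now H_k = ker ∂_k / im ∂_{k+1}, so:

  H_0: rank C_0 − rank ∂_1 = 9 − 8 = 1, and the invariant factors of ∂_1 are all 1, so H_0 = Z.
  H_1: rank ker ∂_1 − rank ∂_2 = (27 − 8) − 18 = 1, and ∂_2 has invariant factor 2 > 1, so H_1 = Z ⊕ Z/2.
  H_2: rank ker ∂_2 − rank ∂_3 = (18 − 18) − 0 = 0, and there is no ∂_3, so H_2 = 0.

As a check, the Euler characteristic is 9 − 27 + 18 = 0, which agrees with 1 − 1 + 0 = 0.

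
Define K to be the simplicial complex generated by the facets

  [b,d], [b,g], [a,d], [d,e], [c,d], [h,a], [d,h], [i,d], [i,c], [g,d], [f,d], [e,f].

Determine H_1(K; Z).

Order the vertices as a < b < c < d < e < f < g < h < i. Listing each simplex with vertices in this order, K has dimension 1 with simplices:

  0-simplices (9): a, b, c, d, e, f, g, h, i
  1-simplices (12): ad, ah, bd, bg, cd, ci, de, df, dg, dh, di, ef

giving chain groups C_0 ≅ Z^9, C_1 ≅ Z^12.

The boundary map ∂_1: C_1 → C_0 is given by ∂[p,q] = [q] − [p]. For instance
  ∂cd = d − c.
The resulting 9×12 matrix has rank 8, and its Smith normal form has invariant factors (1,1,1,1,1,1,1,1).

Computing H_k = (kernel of ∂_k) / (image of ∂_{k+1}):

  H_1: rank ker ∂_1 − rank ∂_2 = (12 − 8) − 0 = 4, and there is no ∂_2, so H_1 = Z^4.

(K is a triangulation of a wedge of 4 circles.)

H_1 = Z^4.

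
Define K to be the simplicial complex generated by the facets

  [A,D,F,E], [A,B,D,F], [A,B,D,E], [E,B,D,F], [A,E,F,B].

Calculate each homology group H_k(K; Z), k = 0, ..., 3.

H_0 ≅ Z,  H_1 = 0,  H_2 = 0,  H_3 ≅ Z.

Fix the vertex order A < B < D < E < F and write every simplex with vertices in increasing order. Then dim K = 3 and the simplices of K are:

  0-simplices (5): A, B, D, E, F
  1-simplices (10): AB, AD, AE, AF, BD, BE, BF, DE, DF, EF
  2-simplices (10): ABD, ABE, ABF, ADE, ADF, AEF, BDE, BDF, BEF, DEF
  3-simplices (5): ABDE, ABDF, ABEF, ADEF, BDEF

Hence C_0 ≅ Z^5, C_1 ≅ Z^10, C_2 ≅ Z^10, C_3 ≅ Z^5.

The boundary map ∂_1: C_1 → C_0 is given by ∂[p,q] = [q] − [p].
The resulting 5×10 matrix has rank 4, and its Smith normal form has invariant factors (1,1,1,1).

The boundary map ∂_2: C_2 → C_1 acts by ∂[p,q,r] = [q,r] − [p,r] + [p,q]. For instance
  ∂BDF = DF − BF + BD,
  ∂ABF = BF − AF + AB.
The resulting 10×10 matrix has rank 6, and its Smith normal form has invariant factors (1,1,1,1,1,1).

Boundary ∂_3: C_3 → C_2 sends each 3-simplex σ to the alternating sum Σ_i (−1)^i (σ with its i-th vertex removed). For instance
  ∂ABEF = BEF − AEF + ABF − ABE,
  ∂ABDF = BDF − ADF + ABF − ABD.
This gives a 10×5 integer matrix of rank 4; reducing to Smith normal form yields diagonal entries (1,1,1,1).

Reading off H_k = ker ∂_k / im ∂_{k+1}:

  H_0: rank C_0 − rank ∂_1 = 5 − 4 = 1, and the invariant factors of ∂_1 are all 1, so H_0 = Z.
  H_1: rank ker ∂_1 − rank ∂_2 = (10 − 4) − 6 = 0, and the invariant factors of ∂_2 are all 1, so H_1 = 0.
  H_2: rank ker ∂_2 − rank ∂_3 = (10 − 6) − 4 = 0, and the invariant factors of ∂_3 are all 1, so H_2 = 0.
  H_3: rank ker ∂_3 − rank ∂_4 = (5 − 4) − 0 = 1, and there is no ∂_4, so H_3 = Z.

(K is a triangulation of the 3-sphere S^3.)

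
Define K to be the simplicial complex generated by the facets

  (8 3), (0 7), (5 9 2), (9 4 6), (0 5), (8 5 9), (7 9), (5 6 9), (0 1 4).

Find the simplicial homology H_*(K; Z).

H_0 = Z,  H_1 = Z^2,  H_2 = 0.

We work with the vertex ordering 0 < 1 < 2 < 3 < 4 < 5 < 6 < 7 < 8 < 9. The simplices of K, each written with vertices in increasing order, are:

  0-simplices (10): [0], [1], [2], [3], [4], [5], [6], [7], [8], [9]
  1-simplices (16): [0,1], [0,4], [0,5], [0,7], [1,4], [2,5], [2,9], [3,8], [4,6], [4,9], [5,6], [5,8], [5,9], [6,9], [7,9], [8,9]
  2-simplices (5): [0,1,4], [2,5,9], [4,6,9], [5,6,9], [5,8,9]

giving chain groups C_0 ≅ Z^10, C_1 ≅ Z^16, C_2 ≅ Z^5.

The boundary map ∂_1: C_1 → C_0 maps an edge to its endpoints' difference, ∂[p,q] = q − p.
The resulting 10×16 matrix has rank 9, and its Smith normal form has invariant factors (1,1,1,1,1,1,1,1,1).

Boundary ∂_2: C_2 → C_1 maps a triangle to the signed sum of its edges. For instance
  ∂[4,6,9] = [6,9] − [4,9] + [4,6],
  ∂[5,8,9] = [8,9] − [5,9] + [5,8].
The 16×5 boundary matrix has rank 5 and Smith normal form diag(1,1,1,1,1).

Computing H_k = (kernel of ∂_k) / (image of ∂_{k+1}):

  H_0: rank C_0 − rank ∂_1 = 10 − 9 = 1, and the invariant factors of ∂_1 are all 1, so H_0 ≅ Z.
  H_1: rank ker ∂_1 − rank ∂_2 = (16 − 9) − 5 = 2, and the invariant factors of ∂_2 are all 1, so H_1 ≅ Z^2.
  H_2: rank ker ∂_2 − rank ∂_3 = (5 − 5) − 0 = 0, and there is no ∂_3, so H_2 ≅ 0.

As a check, the Euler characteristic is 10 − 16 + 5 = -1, which agrees with 1 − 2 + 0 = -1.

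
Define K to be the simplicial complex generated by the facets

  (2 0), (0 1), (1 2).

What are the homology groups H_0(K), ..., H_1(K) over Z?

H_0 = Z,  H_1 = Z.

Order the vertices as 0 < 1 < 2. Listing each simplex with vertices in this order, K has dimension 1 with simplices:

  0-simplices (3): [0], [1], [2]
  1-simplices (3): [0,1], [0,2], [1,2]

Hence C_0 ≅ Z^3, C_1 ≅ Z^3.

Boundary ∂_1: C_1 → C_0 sends each edge [p,q] (with p < q) to q − p. For instance
  ∂[1,2] = [2] − [1].
As a 3×3 matrix over Z this has rank 2, with invariant factors (1,1).

Computing H_k = (kernel of ∂_k) / (image of ∂_{k+1}):

  H_0: rank C_0 − rank ∂_1 = 3 − 2 = 1, and the invariant factors of ∂_1 are all 1, so H_0 ≅ Z.
  H_1: rank ker ∂_1 − rank ∂_2 = (3 − 2) − 0 = 1, and there is no ∂_2, so H_1 ≅ Z.

(K is a triangulation of the circle S^1.)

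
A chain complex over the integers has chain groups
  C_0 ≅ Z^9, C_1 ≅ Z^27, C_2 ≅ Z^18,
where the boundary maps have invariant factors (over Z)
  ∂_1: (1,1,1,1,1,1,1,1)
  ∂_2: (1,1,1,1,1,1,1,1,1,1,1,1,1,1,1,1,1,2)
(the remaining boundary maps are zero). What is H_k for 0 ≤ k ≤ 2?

H_0 ≅ Z,  H_1 ≅ Z ⊕ Z/2,  H_2 = 0.

H_0: b_0 = 9 − 0 − 8 = 1; torsion from ∂_1 factors > 1: none. So H_0 ≅ Z.
H_1: b_1 = 27 − 8 − 18 = 1; torsion from ∂_2 factors > 1: [2]. So H_1 ≅ Z ⊕ Z/2.
H_2: b_2 = 18 − 18 − 0 = 0; torsion from ∂_3 factors > 1: none. So H_2 ≅ 0.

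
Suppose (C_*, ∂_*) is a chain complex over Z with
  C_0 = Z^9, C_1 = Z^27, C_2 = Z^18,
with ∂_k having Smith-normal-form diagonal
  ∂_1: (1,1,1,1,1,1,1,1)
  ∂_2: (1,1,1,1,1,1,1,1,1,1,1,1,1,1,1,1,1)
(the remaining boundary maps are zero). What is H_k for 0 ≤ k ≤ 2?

H_0: b_0 = 9 − 0 − 8 = 1; torsion from ∂_1 factors > 1: none. So H_0 ≅ Z.
H_1: b_1 = 27 − 8 − 17 = 2; torsion from ∂_2 factors > 1: none. So H_1 ≅ Z^2.
H_2: b_2 = 18 − 17 − 0 = 1; torsion from ∂_3 factors > 1: none. So H_2 ≅ Z.

H_0 ≅ Z,  H_1 ≅ Z^2,  H_2 ≅ Z.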